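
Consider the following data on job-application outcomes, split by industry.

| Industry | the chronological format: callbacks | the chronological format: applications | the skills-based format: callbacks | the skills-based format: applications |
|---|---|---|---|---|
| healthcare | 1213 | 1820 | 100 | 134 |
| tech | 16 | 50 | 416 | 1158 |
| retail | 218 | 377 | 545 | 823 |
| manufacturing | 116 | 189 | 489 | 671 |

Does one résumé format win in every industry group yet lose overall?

Yes

Healthcare: the chronological format 1213/1820 = 66.6%, the skills-based format 100/134 = 74.6% → the skills-based format
Tech: the chronological format 16/50 = 32.0%, the skills-based format 416/1158 = 35.9% → the skills-based format
Retail: the chronological format 218/377 = 57.8%, the skills-based format 545/823 = 66.2% → the skills-based format
Manufacturing: the chronological format 116/189 = 61.4%, the skills-based format 489/671 = 72.9% → the skills-based format
Overall: the chronological format 1563/2436 = 64.2%, the skills-based format 1550/2786 = 55.6% → the chronological format
The skills-based format wins each industry group but the chronological format wins overall — the comparison reverses. The skills-based format's applications skew toward tech, which has a lower base rate.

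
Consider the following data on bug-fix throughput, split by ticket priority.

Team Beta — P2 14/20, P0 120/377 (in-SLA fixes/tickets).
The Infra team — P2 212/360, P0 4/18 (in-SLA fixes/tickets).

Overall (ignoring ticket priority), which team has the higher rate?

the Infra team

P2: Team Beta 14/20 = 70.0%, the Infra team 212/360 = 58.9% → Team Beta
P0: Team Beta 120/377 = 31.8%, the Infra team 4/18 = 22.2% → Team Beta
Overall: Team Beta 134/397 = 33.8%, the Infra team 216/378 = 57.1% → the Infra team
(Team Beta wins every ticket group but the Infra team wins overall — Team Beta's tickets skew toward the low-rate P0 group.)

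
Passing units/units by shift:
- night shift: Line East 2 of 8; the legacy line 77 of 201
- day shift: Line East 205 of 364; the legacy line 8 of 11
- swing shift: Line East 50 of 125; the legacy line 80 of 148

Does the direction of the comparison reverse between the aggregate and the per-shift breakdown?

Night shift: Line East 2/8 = 25.0%, the legacy line 77/201 = 38.3% → the legacy line
Day shift: Line East 205/364 = 56.3%, the legacy line 8/11 = 72.7% → the legacy line
Swing shift: Line East 50/125 = 40.0%, the legacy line 80/148 = 54.1% → the legacy line
Overall: Line East 257/497 = 51.7%, the legacy line 165/360 = 45.8% → Line East
The legacy line wins each shift group but Line East wins overall — the comparison reverses. The legacy line's units skew toward night shift, which has a lower base rate.

Yes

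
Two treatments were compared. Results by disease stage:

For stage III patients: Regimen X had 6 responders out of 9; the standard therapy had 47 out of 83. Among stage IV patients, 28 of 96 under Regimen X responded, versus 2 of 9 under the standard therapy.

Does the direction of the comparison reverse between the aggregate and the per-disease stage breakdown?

Stage III: Regimen X 6/9 = 66.7%, the standard therapy 47/83 = 56.6% → Regimen X
Stage IV: Regimen X 28/96 = 29.2%, the standard therapy 2/9 = 22.2% → Regimen X
Overall: Regimen X 34/105 = 32.4%, the standard therapy 49/92 = 53.3% → the standard therapy
Regimen X wins each disease group but the standard therapy wins overall — the comparison reverses. Regimen X's patients skew toward stage IV, which has a lower base rate.

Yes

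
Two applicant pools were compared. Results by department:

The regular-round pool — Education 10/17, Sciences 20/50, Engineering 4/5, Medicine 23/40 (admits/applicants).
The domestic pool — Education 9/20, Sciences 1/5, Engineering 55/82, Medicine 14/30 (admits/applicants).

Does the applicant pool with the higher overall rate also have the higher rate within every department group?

No

Education: the regular-round pool 10/17 = 58.8%, the domestic pool 9/20 = 45.0% → the regular-round pool
Sciences: the regular-round pool 20/50 = 40.0%, the domestic pool 1/5 = 20.0% → the regular-round pool
Engineering: the regular-round pool 4/5 = 80.0%, the domestic pool 55/82 = 67.1% → the regular-round pool
Medicine: the regular-round pool 23/40 = 57.5%, the domestic pool 14/30 = 46.7% → the regular-round pool
Overall: the regular-round pool 57/112 = 50.9%, the domestic pool 79/137 = 57.7% → the domestic pool
The regular-round pool wins each department group but the domestic pool wins overall — the comparison reverses. The regular-round pool's applicants skew toward Sciences, which has a lower base rate.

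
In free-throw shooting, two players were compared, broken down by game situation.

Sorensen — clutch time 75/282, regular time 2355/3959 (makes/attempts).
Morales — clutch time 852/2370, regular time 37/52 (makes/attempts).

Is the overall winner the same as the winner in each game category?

No

Clutch time: Sorensen 75/282 = 26.6%, Morales 852/2370 = 35.9% → Morales
Regular time: Sorensen 2355/3959 = 59.5%, Morales 37/52 = 71.2% → Morales
Overall: Sorensen 2430/4241 = 57.3%, Morales 889/2422 = 36.7% → Sorensen
Morales wins each game group but Sorensen wins overall — the comparison reverses. Morales's attempts skew toward clutch time, which has a lower base rate.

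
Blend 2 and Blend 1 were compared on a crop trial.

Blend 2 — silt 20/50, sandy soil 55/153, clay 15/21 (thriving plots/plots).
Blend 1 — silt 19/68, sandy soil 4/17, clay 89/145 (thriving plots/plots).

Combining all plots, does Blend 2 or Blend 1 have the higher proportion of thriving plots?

Silt: Blend 2 20/50 = 40.0%, Blend 1 19/68 = 27.9% → Blend 2
Sandy soil: Blend 2 55/153 = 35.9%, Blend 1 4/17 = 23.5% → Blend 2
Clay: Blend 2 15/21 = 71.4%, Blend 1 89/145 = 61.4% → Blend 2
Overall: Blend 2 90/224 = 40.2%, Blend 1 112/230 = 48.7% → Blend 1
(Blend 2 wins every soil group but Blend 1 wins overall — Blend 2's plots skew toward the low-rate sandy soil group.)

Blend 1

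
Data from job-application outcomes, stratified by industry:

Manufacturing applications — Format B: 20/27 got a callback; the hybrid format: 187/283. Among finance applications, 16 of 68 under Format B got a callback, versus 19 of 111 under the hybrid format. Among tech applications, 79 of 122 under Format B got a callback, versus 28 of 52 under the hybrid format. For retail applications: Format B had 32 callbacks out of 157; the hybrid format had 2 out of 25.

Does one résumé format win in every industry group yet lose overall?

Yes

Manufacturing: Format B 20/27 = 74.1%, the hybrid format 187/283 = 66.1% → Format B
Finance: Format B 16/68 = 23.5%, the hybrid format 19/111 = 17.1% → Format B
Tech: Format B 79/122 = 64.8%, the hybrid format 28/52 = 53.8% → Format B
Retail: Format B 32/157 = 20.4%, the hybrid format 2/25 = 8.0% → Format B
Overall: Format B 147/374 = 39.3%, the hybrid format 236/471 = 50.1% → the hybrid format
Format B wins each industry group but the hybrid format wins overall — the comparison reverses. Format B's applications skew toward retail, which has a lower base rate.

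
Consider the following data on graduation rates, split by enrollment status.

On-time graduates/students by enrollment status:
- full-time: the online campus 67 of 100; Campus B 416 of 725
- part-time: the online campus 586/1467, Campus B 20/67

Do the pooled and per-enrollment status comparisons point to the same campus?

No

Full-time: the online campus 67/100 = 67.0%, Campus B 416/725 = 57.4% → the online campus
Part-time: the online campus 586/1467 = 39.9%, Campus B 20/67 = 29.9% → the online campus
Overall: the online campus 653/1567 = 41.7%, Campus B 436/792 = 55.1% → Campus B
The online campus wins each enrollment group but Campus B wins overall — the comparison reverses. The online campus's students skew toward part-time, which has a lower base rate.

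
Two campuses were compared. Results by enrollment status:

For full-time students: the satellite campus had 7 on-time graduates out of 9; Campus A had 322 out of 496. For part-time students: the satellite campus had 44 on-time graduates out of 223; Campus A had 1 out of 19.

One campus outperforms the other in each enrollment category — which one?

the satellite campus

Full-time: the satellite campus 7/9 = 77.8%, Campus A 322/496 = 64.9% → the satellite campus
Part-time: the satellite campus 44/223 = 19.7%, Campus A 1/19 = 5.3% → the satellite campus
The satellite campus has the higher rate in both groups.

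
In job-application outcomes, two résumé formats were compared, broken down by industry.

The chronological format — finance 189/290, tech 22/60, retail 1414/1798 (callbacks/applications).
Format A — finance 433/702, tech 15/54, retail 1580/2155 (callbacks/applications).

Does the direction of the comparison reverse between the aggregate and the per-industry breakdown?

Finance: the chronological format 189/290 = 65.2%, Format A 433/702 = 61.7% → the chronological format
Tech: the chronological format 22/60 = 36.7%, Format A 15/54 = 27.8% → the chronological format
Retail: the chronological format 1414/1798 = 78.6%, Format A 1580/2155 = 73.3% → the chronological format
Overall: the chronological format 1625/2148 = 75.7%, Format A 2028/2911 = 69.7% → the chronological format
The chronological format wins overall and in every industry group — no reversal.

No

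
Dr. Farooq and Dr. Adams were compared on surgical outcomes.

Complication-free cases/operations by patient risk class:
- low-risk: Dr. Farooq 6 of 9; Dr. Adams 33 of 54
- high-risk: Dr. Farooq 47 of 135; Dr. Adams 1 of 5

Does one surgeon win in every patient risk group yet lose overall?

Yes

Low-risk: Dr. Farooq 6/9 = 66.7%, Dr. Adams 33/54 = 61.1% → Dr. Farooq
High-risk: Dr. Farooq 47/135 = 34.8%, Dr. Adams 1/5 = 20.0% → Dr. Farooq
Overall: Dr. Farooq 53/144 = 36.8%, Dr. Adams 34/59 = 57.6% → Dr. Adams
Dr. Farooq wins each patient risk group but Dr. Adams wins overall — the comparison reverses. Dr. Farooq's operations skew toward high-risk, which has a lower base rate.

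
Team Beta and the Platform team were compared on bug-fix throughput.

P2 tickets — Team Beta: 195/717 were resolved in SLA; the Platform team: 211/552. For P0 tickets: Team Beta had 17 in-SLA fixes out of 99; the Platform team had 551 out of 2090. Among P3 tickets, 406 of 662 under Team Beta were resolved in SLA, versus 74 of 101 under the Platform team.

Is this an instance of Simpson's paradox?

P2: Team Beta 195/717 = 27.2%, the Platform team 211/552 = 38.2% → the Platform team
P0: Team Beta 17/99 = 17.2%, the Platform team 551/2090 = 26.4% → the Platform team
P3: Team Beta 406/662 = 61.3%, the Platform team 74/101 = 73.3% → the Platform team
Overall: Team Beta 618/1478 = 41.8%, the Platform team 836/2743 = 30.5% → Team Beta
The Platform team wins each ticket group but Team Beta wins overall — the comparison reverses. The Platform team's tickets skew toward P0, which has a lower base rate.

Yes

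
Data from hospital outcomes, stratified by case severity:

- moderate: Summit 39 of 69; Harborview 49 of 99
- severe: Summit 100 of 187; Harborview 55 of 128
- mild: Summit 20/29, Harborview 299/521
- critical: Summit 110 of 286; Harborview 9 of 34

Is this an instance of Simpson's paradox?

Moderate: Summit 39/69 = 56.5%, Harborview 49/99 = 49.5% → Summit
Severe: Summit 100/187 = 53.5%, Harborview 55/128 = 43.0% → Summit
Mild: Summit 20/29 = 69.0%, Harborview 299/521 = 57.4% → Summit
Critical: Summit 110/286 = 38.5%, Harborview 9/34 = 26.5% → Summit
Overall: Summit 269/571 = 47.1%, Harborview 412/782 = 52.7% → Harborview
Summit wins each case group but Harborview wins overall — the comparison reverses. Summit's patients skew toward critical, which has a lower base rate.

Yes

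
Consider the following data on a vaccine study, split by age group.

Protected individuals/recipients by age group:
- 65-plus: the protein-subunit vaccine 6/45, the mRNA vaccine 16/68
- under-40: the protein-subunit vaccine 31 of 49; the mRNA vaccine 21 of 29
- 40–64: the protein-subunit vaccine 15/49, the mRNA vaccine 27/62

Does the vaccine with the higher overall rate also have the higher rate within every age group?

Yes

65-plus: the protein-subunit vaccine 6/45 = 13.3%, the mRNA vaccine 16/68 = 23.5% → the mRNA vaccine
Under-40: the protein-subunit vaccine 31/49 = 63.3%, the mRNA vaccine 21/29 = 72.4% → the mRNA vaccine
40–64: the protein-subunit vaccine 15/49 = 30.6%, the mRNA vaccine 27/62 = 43.5% → the mRNA vaccine
Overall: the protein-subunit vaccine 52/143 = 36.4%, the mRNA vaccine 64/159 = 40.3% → the mRNA vaccine
The mRNA vaccine wins overall and in every age group — no reversal.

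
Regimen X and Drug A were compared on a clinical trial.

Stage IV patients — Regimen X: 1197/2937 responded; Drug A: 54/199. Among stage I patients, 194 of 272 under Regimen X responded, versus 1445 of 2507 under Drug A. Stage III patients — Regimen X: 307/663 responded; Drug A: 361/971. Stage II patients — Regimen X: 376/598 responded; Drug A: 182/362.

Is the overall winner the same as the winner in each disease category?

Stage IV: Regimen X 1197/2937 = 40.8%, Drug A 54/199 = 27.1% → Regimen X
Stage I: Regimen X 194/272 = 71.3%, Drug A 1445/2507 = 57.6% → Regimen X
Stage III: Regimen X 307/663 = 46.3%, Drug A 361/971 = 37.2% → Regimen X
Stage II: Regimen X 376/598 = 62.9%, Drug A 182/362 = 50.3% → Regimen X
Overall: Regimen X 2074/4470 = 46.4%, Drug A 2042/4039 = 50.6% → Drug A
Regimen X wins each disease group but Drug A wins overall — the comparison reverses. Regimen X's patients skew toward stage IV, which has a lower base rate.

No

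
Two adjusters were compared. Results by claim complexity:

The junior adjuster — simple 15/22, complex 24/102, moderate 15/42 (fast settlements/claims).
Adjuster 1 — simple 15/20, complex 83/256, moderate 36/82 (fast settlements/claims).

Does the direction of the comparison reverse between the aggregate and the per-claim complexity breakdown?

Simple: the junior adjuster 15/22 = 68.2%, Adjuster 1 15/20 = 75.0% → Adjuster 1
Complex: the junior adjuster 24/102 = 23.5%, Adjuster 1 83/256 = 32.4% → Adjuster 1
Moderate: the junior adjuster 15/42 = 35.7%, Adjuster 1 36/82 = 43.9% → Adjuster 1
Overall: the junior adjuster 54/166 = 32.5%, Adjuster 1 134/358 = 37.4% → Adjuster 1
Adjuster 1 wins overall and in every claim group — no reversal.

No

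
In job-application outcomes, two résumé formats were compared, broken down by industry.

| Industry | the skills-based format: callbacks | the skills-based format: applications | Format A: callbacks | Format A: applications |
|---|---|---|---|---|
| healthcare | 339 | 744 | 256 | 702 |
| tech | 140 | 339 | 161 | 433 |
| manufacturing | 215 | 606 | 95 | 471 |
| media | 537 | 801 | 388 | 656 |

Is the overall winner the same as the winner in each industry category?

Healthcare: the skills-based format 339/744 = 45.6%, Format A 256/702 = 36.5% → the skills-based format
Tech: the skills-based format 140/339 = 41.3%, Format A 161/433 = 37.2% → the skills-based format
Manufacturing: the skills-based format 215/606 = 35.5%, Format A 95/471 = 20.2% → the skills-based format
Media: the skills-based format 537/801 = 67.0%, Format A 388/656 = 59.1% → the skills-based format
Overall: the skills-based format 1231/2490 = 49.4%, Format A 900/2262 = 39.8% → the skills-based format
The skills-based format wins overall and in every industry group — no reversal.

Yes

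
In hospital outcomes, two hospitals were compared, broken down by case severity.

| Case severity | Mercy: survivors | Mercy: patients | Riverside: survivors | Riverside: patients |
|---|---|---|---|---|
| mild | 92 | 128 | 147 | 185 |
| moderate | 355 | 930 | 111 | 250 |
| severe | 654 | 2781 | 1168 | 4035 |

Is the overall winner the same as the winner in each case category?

Yes

Mild: Mercy 92/128 = 71.9%, Riverside 147/185 = 79.5% → Riverside
Moderate: Mercy 355/930 = 38.2%, Riverside 111/250 = 44.4% → Riverside
Severe: Mercy 654/2781 = 23.5%, Riverside 1168/4035 = 28.9% → Riverside
Overall: Mercy 1101/3839 = 28.7%, Riverside 1426/4470 = 31.9% → Riverside
Riverside wins overall and in every case group — no reversal.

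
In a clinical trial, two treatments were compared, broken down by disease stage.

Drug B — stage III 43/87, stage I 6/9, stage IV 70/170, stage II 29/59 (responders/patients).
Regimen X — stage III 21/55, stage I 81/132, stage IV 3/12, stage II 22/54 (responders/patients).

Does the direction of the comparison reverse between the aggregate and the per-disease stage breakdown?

Yes

Stage III: Drug B 43/87 = 49.4%, Regimen X 21/55 = 38.2% → Drug B
Stage I: Drug B 6/9 = 66.7%, Regimen X 81/132 = 61.4% → Drug B
Stage IV: Drug B 70/170 = 41.2%, Regimen X 3/12 = 25.0% → Drug B
Stage II: Drug B 29/59 = 49.2%, Regimen X 22/54 = 40.7% → Drug B
Overall: Drug B 148/325 = 45.5%, Regimen X 127/253 = 50.2% → Regimen X
Drug B wins each disease group but Regimen X wins overall — the comparison reverses. Drug B's patients skew toward stage IV, which has a lower base rate.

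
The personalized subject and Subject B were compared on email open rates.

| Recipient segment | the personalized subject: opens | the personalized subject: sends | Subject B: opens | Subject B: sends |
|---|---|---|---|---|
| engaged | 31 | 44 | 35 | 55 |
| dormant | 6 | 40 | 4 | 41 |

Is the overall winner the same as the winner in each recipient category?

Yes

Engaged: the personalized subject 31/44 = 70.5%, Subject B 35/55 = 63.6% → the personalized subject
Dormant: the personalized subject 6/40 = 15.0%, Subject B 4/41 = 9.8% → the personalized subject
Overall: the personalized subject 37/84 = 44.0%, Subject B 39/96 = 40.6% → the personalized subject
The personalized subject wins overall and in every recipient group — no reversal.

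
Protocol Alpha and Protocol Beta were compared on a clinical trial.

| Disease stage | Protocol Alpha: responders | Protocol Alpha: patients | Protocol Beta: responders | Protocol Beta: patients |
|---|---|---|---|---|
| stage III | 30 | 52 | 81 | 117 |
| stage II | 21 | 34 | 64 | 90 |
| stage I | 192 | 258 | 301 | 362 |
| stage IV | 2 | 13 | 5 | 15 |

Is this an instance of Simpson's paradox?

Stage III: Protocol Alpha 30/52 = 57.7%, Protocol Beta 81/117 = 69.2% → Protocol Beta
Stage II: Protocol Alpha 21/34 = 61.8%, Protocol Beta 64/90 = 71.1% → Protocol Beta
Stage I: Protocol Alpha 192/258 = 74.4%, Protocol Beta 301/362 = 83.1% → Protocol Beta
Stage IV: Protocol Alpha 2/13 = 15.4%, Protocol Beta 5/15 = 33.3% → Protocol Beta
Overall: Protocol Alpha 245/357 = 68.6%, Protocol Beta 451/584 = 77.2% → Protocol Beta
Protocol Beta wins overall and in every disease group — no reversal.

No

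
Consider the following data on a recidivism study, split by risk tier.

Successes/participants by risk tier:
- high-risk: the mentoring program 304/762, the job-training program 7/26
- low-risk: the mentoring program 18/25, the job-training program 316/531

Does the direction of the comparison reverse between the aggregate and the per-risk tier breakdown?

Yes

High-risk: the mentoring program 304/762 = 39.9%, the job-training program 7/26 = 26.9% → the mentoring program
Low-risk: the mentoring program 18/25 = 72.0%, the job-training program 316/531 = 59.5% → the mentoring program
Overall: the mentoring program 322/787 = 40.9%, the job-training program 323/557 = 58.0% → the job-training program
The mentoring program wins each risk group but the job-training program wins overall — the comparison reverses. The mentoring program's participants skew toward high-risk, which has a lower base rate.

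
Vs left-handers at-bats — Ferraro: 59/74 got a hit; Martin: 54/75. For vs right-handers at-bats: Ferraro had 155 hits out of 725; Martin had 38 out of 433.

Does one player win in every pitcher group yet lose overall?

No

Vs left-handers: Ferraro 59/74 = 79.7%, Martin 54/75 = 72.0% → Ferraro
Vs right-handers: Ferraro 155/725 = 21.4%, Martin 38/433 = 8.8% → Ferraro
Overall: Ferraro 214/799 = 26.8%, Martin 92/508 = 18.1% → Ferraro
Ferraro wins overall and in every pitcher group — no reversal.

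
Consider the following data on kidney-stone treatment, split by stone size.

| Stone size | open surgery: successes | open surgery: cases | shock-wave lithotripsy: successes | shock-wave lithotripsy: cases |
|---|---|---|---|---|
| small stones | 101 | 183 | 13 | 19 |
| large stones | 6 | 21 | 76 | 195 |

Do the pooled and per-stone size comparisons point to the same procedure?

No

Small stones: open surgery 101/183 = 55.2%, shock-wave lithotripsy 13/19 = 68.4% → shock-wave lithotripsy
Large stones: open surgery 6/21 = 28.6%, shock-wave lithotripsy 76/195 = 39.0% → shock-wave lithotripsy
Overall: open surgery 107/204 = 52.5%, shock-wave lithotripsy 89/214 = 41.6% → open surgery
Shock-wave lithotripsy wins each stone group but open surgery wins overall — the comparison reverses. Shock-wave lithotripsy's cases skew toward large stones, which has a lower base rate.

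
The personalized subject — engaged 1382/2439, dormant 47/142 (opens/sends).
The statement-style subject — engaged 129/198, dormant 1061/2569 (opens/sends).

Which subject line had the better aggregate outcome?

the personalized subject

Engaged: the personalized subject 1382/2439 = 56.7%, the statement-style subject 129/198 = 65.2% → the statement-style subject
Dormant: the personalized subject 47/142 = 33.1%, the statement-style subject 1061/2569 = 41.3% → the statement-style subject
Overall: the personalized subject 1429/2581 = 55.4%, the statement-style subject 1190/2767 = 43.0% → the personalized subject
(The statement-style subject wins every recipient group but the personalized subject wins overall — the statement-style subject's sends skew toward the low-rate dormant group.)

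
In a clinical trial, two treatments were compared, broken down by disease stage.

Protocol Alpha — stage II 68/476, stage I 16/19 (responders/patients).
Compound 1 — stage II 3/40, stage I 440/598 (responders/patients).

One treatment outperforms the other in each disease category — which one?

Stage II: Protocol Alpha 68/476 = 14.3%, Compound 1 3/40 = 7.5% → Protocol Alpha
Stage I: Protocol Alpha 16/19 = 84.2%, Compound 1 440/598 = 73.6% → Protocol Alpha
Protocol Alpha has the higher rate in both groups.

Protocol Alpha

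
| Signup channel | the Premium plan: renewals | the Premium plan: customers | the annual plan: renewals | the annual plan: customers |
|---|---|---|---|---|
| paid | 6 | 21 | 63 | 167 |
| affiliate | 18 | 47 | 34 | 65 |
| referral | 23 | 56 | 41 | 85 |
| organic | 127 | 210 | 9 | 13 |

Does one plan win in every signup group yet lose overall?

Yes

Paid: the Premium plan 6/21 = 28.6%, the annual plan 63/167 = 37.7% → the annual plan
Affiliate: the Premium plan 18/47 = 38.3%, the annual plan 34/65 = 52.3% → the annual plan
Referral: the Premium plan 23/56 = 41.1%, the annual plan 41/85 = 48.2% → the annual plan
Organic: the Premium plan 127/210 = 60.5%, the annual plan 9/13 = 69.2% → the annual plan
Overall: the Premium plan 174/334 = 52.1%, the annual plan 147/330 = 44.5% → the Premium plan
The annual plan wins each signup group but the Premium plan wins overall — the comparison reverses. The annual plan's customers skew toward paid, which has a lower base rate.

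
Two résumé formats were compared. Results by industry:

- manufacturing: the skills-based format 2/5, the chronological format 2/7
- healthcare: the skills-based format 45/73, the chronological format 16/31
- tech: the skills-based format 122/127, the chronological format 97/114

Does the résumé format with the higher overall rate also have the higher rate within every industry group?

Yes

Manufacturing: the skills-based format 2/5 = 40.0%, the chronological format 2/7 = 28.6% → the skills-based format
Healthcare: the skills-based format 45/73 = 61.6%, the chronological format 16/31 = 51.6% → the skills-based format
Tech: the skills-based format 122/127 = 96.1%, the chronological format 97/114 = 85.1% → the skills-based format
Overall: the skills-based format 169/205 = 82.4%, the chronological format 115/152 = 75.7% → the skills-based format
The skills-based format wins overall and in every industry group — no reversal.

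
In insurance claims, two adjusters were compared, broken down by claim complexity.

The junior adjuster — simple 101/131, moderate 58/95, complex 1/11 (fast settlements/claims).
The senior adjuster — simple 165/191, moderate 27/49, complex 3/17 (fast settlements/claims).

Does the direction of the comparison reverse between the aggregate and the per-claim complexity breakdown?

Simple: the junior adjuster 101/131 = 77.1%, the senior adjuster 165/191 = 86.4% → the senior adjuster
Moderate: the junior adjuster 58/95 = 61.1%, the senior adjuster 27/49 = 55.1% → the junior adjuster
Complex: the junior adjuster 1/11 = 9.1%, the senior adjuster 3/17 = 17.6% → the senior adjuster
Overall: the junior adjuster 160/237 = 67.5%, the senior adjuster 195/257 = 75.9% → the senior adjuster
Neither sweeps: the junior adjuster wins 1 of 3 groups, the senior adjuster wins 2. The senior adjuster wins overall but not every group — no Simpson reversal.

No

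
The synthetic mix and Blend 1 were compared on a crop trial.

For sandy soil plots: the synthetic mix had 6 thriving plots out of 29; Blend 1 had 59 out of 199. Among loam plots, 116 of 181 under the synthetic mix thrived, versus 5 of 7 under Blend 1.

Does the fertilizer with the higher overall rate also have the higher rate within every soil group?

No

Sandy soil: the synthetic mix 6/29 = 20.7%, Blend 1 59/199 = 29.6% → Blend 1
Loam: the synthetic mix 116/181 = 64.1%, Blend 1 5/7 = 71.4% → Blend 1
Overall: the synthetic mix 122/210 = 58.1%, Blend 1 64/206 = 31.1% → the synthetic mix
Blend 1 wins each soil group but the synthetic mix wins overall — the comparison reverses. Blend 1's plots skew toward sandy soil, which has a lower base rate.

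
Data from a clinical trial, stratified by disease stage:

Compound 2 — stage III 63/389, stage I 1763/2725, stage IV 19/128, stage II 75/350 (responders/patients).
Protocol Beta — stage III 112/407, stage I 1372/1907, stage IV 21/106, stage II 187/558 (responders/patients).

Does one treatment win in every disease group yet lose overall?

Stage III: Compound 2 63/389 = 16.2%, Protocol Beta 112/407 = 27.5% → Protocol Beta
Stage I: Compound 2 1763/2725 = 64.7%, Protocol Beta 1372/1907 = 71.9% → Protocol Beta
Stage IV: Compound 2 19/128 = 14.8%, Protocol Beta 21/106 = 19.8% → Protocol Beta
Stage II: Compound 2 75/350 = 21.4%, Protocol Beta 187/558 = 33.5% → Protocol Beta
Overall: Compound 2 1920/3592 = 53.5%, Protocol Beta 1692/2978 = 56.8% → Protocol Beta
Protocol Beta wins overall and in every disease group — no reversal.

No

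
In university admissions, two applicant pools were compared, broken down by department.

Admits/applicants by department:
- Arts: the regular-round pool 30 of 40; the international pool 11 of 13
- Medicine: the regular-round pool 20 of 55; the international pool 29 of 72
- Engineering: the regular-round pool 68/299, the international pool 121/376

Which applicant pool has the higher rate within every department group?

the international pool

Arts: the regular-round pool 30/40 = 75.0%, the international pool 11/13 = 84.6% → the international pool
Medicine: the regular-round pool 20/55 = 36.4%, the international pool 29/72 = 40.3% → the international pool
Engineering: the regular-round pool 68/299 = 22.7%, the international pool 121/376 = 32.2% → the international pool
The international pool has the higher rate in all 3 groups.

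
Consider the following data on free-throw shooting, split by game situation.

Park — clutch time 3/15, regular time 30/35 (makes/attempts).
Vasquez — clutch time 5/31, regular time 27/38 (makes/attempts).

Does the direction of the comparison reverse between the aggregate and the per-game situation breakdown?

Clutch time: Park 3/15 = 20.0%, Vasquez 5/31 = 16.1% → Park
Regular time: Park 30/35 = 85.7%, Vasquez 27/38 = 71.1% → Park
Overall: Park 33/50 = 66.0%, Vasquez 32/69 = 46.4% → Park
Park wins overall and in every game group — no reversal.

No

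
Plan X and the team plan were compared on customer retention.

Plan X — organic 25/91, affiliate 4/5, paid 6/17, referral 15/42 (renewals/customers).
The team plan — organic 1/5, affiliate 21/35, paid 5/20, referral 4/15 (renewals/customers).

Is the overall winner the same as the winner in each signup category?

Organic: Plan X 25/91 = 27.5%, the team plan 1/5 = 20.0% → Plan X
Affiliate: Plan X 4/5 = 80.0%, the team plan 21/35 = 60.0% → Plan X
Paid: Plan X 6/17 = 35.3%, the team plan 5/20 = 25.0% → Plan X
Referral: Plan X 15/42 = 35.7%, the team plan 4/15 = 26.7% → Plan X
Overall: Plan X 50/155 = 32.3%, the team plan 31/75 = 41.3% → the team plan
Plan X wins each signup group but the team plan wins overall — the comparison reverses. Plan X's customers skew toward organic, which has a lower base rate.

No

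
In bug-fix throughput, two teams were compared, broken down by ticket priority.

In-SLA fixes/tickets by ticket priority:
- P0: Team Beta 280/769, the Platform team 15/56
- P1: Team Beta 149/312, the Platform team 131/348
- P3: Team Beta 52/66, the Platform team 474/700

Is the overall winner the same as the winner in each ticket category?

No

P0: Team Beta 280/769 = 36.4%, the Platform team 15/56 = 26.8% → Team Beta
P1: Team Beta 149/312 = 47.8%, the Platform team 131/348 = 37.6% → Team Beta
P3: Team Beta 52/66 = 78.8%, the Platform team 474/700 = 67.7% → Team Beta
Overall: Team Beta 481/1147 = 41.9%, the Platform team 620/1104 = 56.2% → the Platform team
Team Beta wins each ticket group but the Platform team wins overall — the comparison reverses. Team Beta's tickets skew toward P0, which has a lower base rate.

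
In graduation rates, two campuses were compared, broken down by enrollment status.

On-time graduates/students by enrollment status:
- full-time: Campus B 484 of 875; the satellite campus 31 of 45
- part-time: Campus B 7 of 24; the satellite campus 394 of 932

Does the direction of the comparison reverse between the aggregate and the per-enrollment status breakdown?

Full-time: Campus B 484/875 = 55.3%, the satellite campus 31/45 = 68.9% → the satellite campus
Part-time: Campus B 7/24 = 29.2%, the satellite campus 394/932 = 42.3% → the satellite campus
Overall: Campus B 491/899 = 54.6%, the satellite campus 425/977 = 43.5% → Campus B
The satellite campus wins each enrollment group but Campus B wins overall — the comparison reverses. The satellite campus's students skew toward part-time, which has a lower base rate.

Yes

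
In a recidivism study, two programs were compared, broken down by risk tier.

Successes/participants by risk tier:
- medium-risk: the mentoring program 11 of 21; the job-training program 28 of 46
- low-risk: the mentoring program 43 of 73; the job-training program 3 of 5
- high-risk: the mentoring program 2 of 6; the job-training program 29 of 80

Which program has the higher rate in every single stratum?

the job-training program

Medium-risk: the mentoring program 11/21 = 52.4%, the job-training program 28/46 = 60.9% → the job-training program
Low-risk: the mentoring program 43/73 = 58.9%, the job-training program 3/5 = 60.0% → the job-training program
High-risk: the mentoring program 2/6 = 33.3%, the job-training program 29/80 = 36.2% → the job-training program
The job-training program has the higher rate in all 3 groups.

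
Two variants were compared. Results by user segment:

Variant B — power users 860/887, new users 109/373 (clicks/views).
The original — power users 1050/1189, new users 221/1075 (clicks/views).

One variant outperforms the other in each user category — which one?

Power users: Variant B 860/887 = 97.0%, the original 1050/1189 = 88.3% → Variant B
New users: Variant B 109/373 = 29.2%, the original 221/1075 = 20.6% → Variant B
Variant B has the higher rate in both groups.

Variant B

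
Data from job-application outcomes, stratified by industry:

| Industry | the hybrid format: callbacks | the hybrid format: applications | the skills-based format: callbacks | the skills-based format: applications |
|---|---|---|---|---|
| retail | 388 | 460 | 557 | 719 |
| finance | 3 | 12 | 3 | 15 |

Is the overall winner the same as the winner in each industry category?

Retail: the hybrid format 388/460 = 84.3%, the skills-based format 557/719 = 77.5% → the hybrid format
Finance: the hybrid format 3/12 = 25.0%, the skills-based format 3/15 = 20.0% → the hybrid format
Overall: the hybrid format 391/472 = 82.8%, the skills-based format 560/734 = 76.3% → the hybrid format
The hybrid format wins overall and in every industry group — no reversal.

Yes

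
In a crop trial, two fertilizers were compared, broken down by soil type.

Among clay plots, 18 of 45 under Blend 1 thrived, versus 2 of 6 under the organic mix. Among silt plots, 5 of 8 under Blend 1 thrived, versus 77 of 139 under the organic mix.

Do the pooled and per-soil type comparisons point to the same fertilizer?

Clay: Blend 1 18/45 = 40.0%, the organic mix 2/6 = 33.3% → Blend 1
Silt: Blend 1 5/8 = 62.5%, the organic mix 77/139 = 55.4% → Blend 1
Overall: Blend 1 23/53 = 43.4%, the organic mix 79/145 = 54.5% → the organic mix
Blend 1 wins each soil group but the organic mix wins overall — the comparison reverses. Blend 1's plots skew toward clay, which has a lower base rate.

No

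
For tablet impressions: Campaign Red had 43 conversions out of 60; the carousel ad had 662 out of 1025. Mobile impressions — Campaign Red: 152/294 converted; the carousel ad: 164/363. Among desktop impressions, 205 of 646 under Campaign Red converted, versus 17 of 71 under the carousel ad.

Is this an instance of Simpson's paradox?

Tablet: Campaign Red 43/60 = 71.7%, the carousel ad 662/1025 = 64.6% → Campaign Red
Mobile: Campaign Red 152/294 = 51.7%, the carousel ad 164/363 = 45.2% → Campaign Red
Desktop: Campaign Red 205/646 = 31.7%, the carousel ad 17/71 = 23.9% → Campaign Red
Overall: Campaign Red 400/1000 = 40.0%, the carousel ad 843/1459 = 57.8% → the carousel ad
Campaign Red wins each device group but the carousel ad wins overall — the comparison reverses. Campaign Red's impressions skew toward desktop, which has a lower base rate.

Yes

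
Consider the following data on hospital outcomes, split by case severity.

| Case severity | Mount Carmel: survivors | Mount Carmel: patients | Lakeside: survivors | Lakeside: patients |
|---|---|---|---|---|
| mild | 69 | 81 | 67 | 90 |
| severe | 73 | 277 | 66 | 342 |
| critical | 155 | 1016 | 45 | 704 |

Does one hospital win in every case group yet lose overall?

No

Mild: Mount Carmel 69/81 = 85.2%, Lakeside 67/90 = 74.4% → Mount Carmel
Severe: Mount Carmel 73/277 = 26.4%, Lakeside 66/342 = 19.3% → Mount Carmel
Critical: Mount Carmel 155/1016 = 15.3%, Lakeside 45/704 = 6.4% → Mount Carmel
Overall: Mount Carmel 297/1374 = 21.6%, Lakeside 178/1136 = 15.7% → Mount Carmel
Mount Carmel wins overall and in every case group — no reversal.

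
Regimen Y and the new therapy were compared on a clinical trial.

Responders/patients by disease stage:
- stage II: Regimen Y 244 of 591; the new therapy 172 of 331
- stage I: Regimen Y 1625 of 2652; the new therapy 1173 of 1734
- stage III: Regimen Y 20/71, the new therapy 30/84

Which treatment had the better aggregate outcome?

the new therapy

Stage II: Regimen Y 244/591 = 41.3%, the new therapy 172/331 = 52.0% → the new therapy
Stage I: Regimen Y 1625/2652 = 61.3%, the new therapy 1173/1734 = 67.6% → the new therapy
Stage III: Regimen Y 20/71 = 28.2%, the new therapy 30/84 = 35.7% → the new therapy
Overall: Regimen Y 1889/3314 = 57.0%, the new therapy 1375/2149 = 64.0% → the new therapy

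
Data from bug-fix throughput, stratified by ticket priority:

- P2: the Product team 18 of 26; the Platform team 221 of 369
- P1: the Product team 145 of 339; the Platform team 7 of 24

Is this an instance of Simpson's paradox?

P2: the Product team 18/26 = 69.2%, the Platform team 221/369 = 59.9% → the Product team
P1: the Product team 145/339 = 42.8%, the Platform team 7/24 = 29.2% → the Product team
Overall: the Product team 163/365 = 44.7%, the Platform team 228/393 = 58.0% → the Platform team
The Product team wins each ticket group but the Platform team wins overall — the comparison reverses. The Product team's tickets skew toward P1, which has a lower base rate.

Yes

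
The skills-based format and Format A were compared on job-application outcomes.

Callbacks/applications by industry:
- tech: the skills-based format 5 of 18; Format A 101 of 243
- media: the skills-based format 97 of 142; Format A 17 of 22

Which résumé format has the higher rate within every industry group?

Tech: the skills-based format 5/18 = 27.8%, Format A 101/243 = 41.6% → Format A
Media: the skills-based format 97/142 = 68.3%, Format A 17/22 = 77.3% → Format A
Format A has the higher rate in both groups.

Format A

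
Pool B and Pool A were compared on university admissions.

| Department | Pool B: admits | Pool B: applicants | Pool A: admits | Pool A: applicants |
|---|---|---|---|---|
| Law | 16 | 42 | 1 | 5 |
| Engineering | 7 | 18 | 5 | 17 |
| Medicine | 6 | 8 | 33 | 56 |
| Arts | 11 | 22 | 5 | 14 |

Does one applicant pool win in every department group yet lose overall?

Yes

Law: Pool B 16/42 = 38.1%, Pool A 1/5 = 20.0% → Pool B
Engineering: Pool B 7/18 = 38.9%, Pool A 5/17 = 29.4% → Pool B
Medicine: Pool B 6/8 = 75.0%, Pool A 33/56 = 58.9% → Pool B
Arts: Pool B 11/22 = 50.0%, Pool A 5/14 = 35.7% → Pool B
Overall: Pool B 40/90 = 44.4%, Pool A 44/92 = 47.8% → Pool A
Pool B wins each department group but Pool A wins overall — the comparison reverses. Pool B's applicants skew toward Law, which has a lower base rate.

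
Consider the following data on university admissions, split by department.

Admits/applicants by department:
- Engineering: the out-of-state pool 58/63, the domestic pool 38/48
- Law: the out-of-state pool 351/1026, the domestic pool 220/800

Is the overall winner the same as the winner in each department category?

Yes

Engineering: the out-of-state pool 58/63 = 92.1%, the domestic pool 38/48 = 79.2% → the out-of-state pool
Law: the out-of-state pool 351/1026 = 34.2%, the domestic pool 220/800 = 27.5% → the out-of-state pool
Overall: the out-of-state pool 409/1089 = 37.6%, the domestic pool 258/848 = 30.4% → the out-of-state pool
The out-of-state pool wins overall and in every department group — no reversal.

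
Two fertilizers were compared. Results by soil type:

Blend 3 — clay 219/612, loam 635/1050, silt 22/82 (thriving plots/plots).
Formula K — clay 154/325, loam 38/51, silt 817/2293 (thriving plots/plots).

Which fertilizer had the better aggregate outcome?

Blend 3

Clay: Blend 3 219/612 = 35.8%, Formula K 154/325 = 47.4% → Formula K
Loam: Blend 3 635/1050 = 60.5%, Formula K 38/51 = 74.5% → Formula K
Silt: Blend 3 22/82 = 26.8%, Formula K 817/2293 = 35.6% → Formula K
Overall: Blend 3 876/1744 = 50.2%, Formula K 1009/2669 = 37.8% → Blend 3
(Formula K wins every soil group but Blend 3 wins overall — Formula K's plots skew toward the low-rate silt group.)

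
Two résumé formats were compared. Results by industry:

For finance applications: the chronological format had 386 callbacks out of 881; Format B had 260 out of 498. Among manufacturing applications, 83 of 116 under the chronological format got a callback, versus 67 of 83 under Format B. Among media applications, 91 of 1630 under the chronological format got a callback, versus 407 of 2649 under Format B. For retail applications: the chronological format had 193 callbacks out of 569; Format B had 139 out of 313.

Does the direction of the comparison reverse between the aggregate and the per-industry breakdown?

Finance: the chronological format 386/881 = 43.8%, Format B 260/498 = 52.2% → Format B
Manufacturing: the chronological format 83/116 = 71.6%, Format B 67/83 = 80.7% → Format B
Media: the chronological format 91/1630 = 5.6%, Format B 407/2649 = 15.4% → Format B
Retail: the chronological format 193/569 = 33.9%, Format B 139/313 = 44.4% → Format B
Overall: the chronological format 753/3196 = 23.6%, Format B 873/3543 = 24.6% → Format B
Format B wins overall and in every industry group — no reversal.

No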